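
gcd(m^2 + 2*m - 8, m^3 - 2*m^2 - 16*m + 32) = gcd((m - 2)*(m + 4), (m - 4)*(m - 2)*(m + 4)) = m^2 + 2*m - 8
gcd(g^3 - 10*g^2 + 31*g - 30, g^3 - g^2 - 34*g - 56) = 1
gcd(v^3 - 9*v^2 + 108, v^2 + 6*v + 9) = v + 3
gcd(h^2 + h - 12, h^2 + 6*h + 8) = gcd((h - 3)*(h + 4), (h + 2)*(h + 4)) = h + 4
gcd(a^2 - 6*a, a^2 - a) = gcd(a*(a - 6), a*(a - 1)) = a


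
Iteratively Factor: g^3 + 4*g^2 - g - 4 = (g + 4)*(g^2 - 1) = (g + 1)*(g + 4)*(g - 1)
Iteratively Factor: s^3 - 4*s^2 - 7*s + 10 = (s - 1)*(s^2 - 3*s - 10) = (s - 5)*(s - 1)*(s + 2)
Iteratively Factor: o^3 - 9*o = (o + 3)*(o^2 - 3*o) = (o - 3)*(o + 3)*(o)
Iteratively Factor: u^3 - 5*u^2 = (u - 5)*(u^2) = u*(u - 5)*(u)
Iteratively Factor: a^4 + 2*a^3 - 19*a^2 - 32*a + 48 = (a + 3)*(a^3 - a^2 - 16*a + 16) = (a + 3)*(a + 4)*(a^2 - 5*a + 4) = (a - 4)*(a + 3)*(a + 4)*(a - 1)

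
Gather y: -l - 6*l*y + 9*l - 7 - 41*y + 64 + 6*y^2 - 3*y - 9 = 8*l + 6*y^2 + y*(-6*l - 44) + 48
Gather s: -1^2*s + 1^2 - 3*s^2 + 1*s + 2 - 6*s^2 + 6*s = -9*s^2 + 6*s + 3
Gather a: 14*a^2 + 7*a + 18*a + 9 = 14*a^2 + 25*a + 9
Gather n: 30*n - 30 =30*n - 30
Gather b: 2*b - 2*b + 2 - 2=0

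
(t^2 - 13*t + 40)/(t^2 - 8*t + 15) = (t - 8)/(t - 3)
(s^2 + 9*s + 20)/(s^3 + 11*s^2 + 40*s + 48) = (s + 5)/(s^2 + 7*s + 12)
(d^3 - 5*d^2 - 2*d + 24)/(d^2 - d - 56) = (-d^3 + 5*d^2 + 2*d - 24)/(-d^2 + d + 56)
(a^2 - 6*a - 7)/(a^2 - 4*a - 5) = (a - 7)/(a - 5)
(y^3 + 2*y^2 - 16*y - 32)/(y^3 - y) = (y^3 + 2*y^2 - 16*y - 32)/(y^3 - y)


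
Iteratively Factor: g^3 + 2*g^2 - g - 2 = (g + 2)*(g^2 - 1) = (g - 1)*(g + 2)*(g + 1)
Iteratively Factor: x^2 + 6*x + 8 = (x + 4)*(x + 2)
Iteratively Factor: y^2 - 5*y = (y - 5)*(y)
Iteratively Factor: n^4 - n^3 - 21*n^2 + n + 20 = (n - 1)*(n^3 - 21*n - 20) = (n - 1)*(n + 4)*(n^2 - 4*n - 5) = (n - 1)*(n + 1)*(n + 4)*(n - 5)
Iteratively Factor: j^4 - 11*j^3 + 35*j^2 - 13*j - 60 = (j + 1)*(j^3 - 12*j^2 + 47*j - 60) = (j - 5)*(j + 1)*(j^2 - 7*j + 12) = (j - 5)*(j - 3)*(j + 1)*(j - 4)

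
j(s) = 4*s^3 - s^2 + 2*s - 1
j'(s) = 12*s^2 - 2*s + 2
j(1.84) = 24.21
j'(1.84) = 38.95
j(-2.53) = -77.24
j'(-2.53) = 83.87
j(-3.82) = -246.20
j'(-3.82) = 184.75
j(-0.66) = -3.91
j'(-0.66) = 8.55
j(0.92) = 3.11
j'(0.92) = 10.32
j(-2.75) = -97.25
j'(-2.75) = 98.25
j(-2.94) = -117.17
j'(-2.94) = 111.60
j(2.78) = 82.77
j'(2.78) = 89.18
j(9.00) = 2852.00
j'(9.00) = 956.00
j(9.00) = 2852.00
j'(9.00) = 956.00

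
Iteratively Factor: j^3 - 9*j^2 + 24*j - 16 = (j - 4)*(j^2 - 5*j + 4) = (j - 4)^2*(j - 1)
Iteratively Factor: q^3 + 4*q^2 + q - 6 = (q + 2)*(q^2 + 2*q - 3) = (q - 1)*(q + 2)*(q + 3)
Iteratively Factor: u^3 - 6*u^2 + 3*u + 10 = (u - 2)*(u^2 - 4*u - 5) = (u - 5)*(u - 2)*(u + 1)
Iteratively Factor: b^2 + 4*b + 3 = (b + 1)*(b + 3)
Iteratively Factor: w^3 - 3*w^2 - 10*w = (w - 5)*(w^2 + 2*w) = (w - 5)*(w + 2)*(w)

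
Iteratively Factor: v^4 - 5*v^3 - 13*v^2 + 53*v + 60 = (v - 4)*(v^3 - v^2 - 17*v - 15) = (v - 4)*(v + 1)*(v^2 - 2*v - 15) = (v - 4)*(v + 1)*(v + 3)*(v - 5)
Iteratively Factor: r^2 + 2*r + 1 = (r + 1)*(r + 1)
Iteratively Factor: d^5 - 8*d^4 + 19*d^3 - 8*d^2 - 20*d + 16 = (d - 2)*(d^4 - 6*d^3 + 7*d^2 + 6*d - 8) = (d - 4)*(d - 2)*(d^3 - 2*d^2 - d + 2) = (d - 4)*(d - 2)*(d + 1)*(d^2 - 3*d + 2) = (d - 4)*(d - 2)^2*(d + 1)*(d - 1)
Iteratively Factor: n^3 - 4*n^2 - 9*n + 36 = (n + 3)*(n^2 - 7*n + 12) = (n - 4)*(n + 3)*(n - 3)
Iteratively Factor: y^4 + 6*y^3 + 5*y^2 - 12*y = (y + 4)*(y^3 + 2*y^2 - 3*y) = (y + 3)*(y + 4)*(y^2 - y) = y*(y + 3)*(y + 4)*(y - 1)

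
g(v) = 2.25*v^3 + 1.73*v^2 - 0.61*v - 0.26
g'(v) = 6.75*v^2 + 3.46*v - 0.61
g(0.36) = -0.15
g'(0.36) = 1.51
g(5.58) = 441.12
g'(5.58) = 228.87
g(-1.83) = -7.14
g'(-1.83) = 15.66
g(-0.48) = 0.18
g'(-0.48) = -0.72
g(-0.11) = -0.17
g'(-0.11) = -0.91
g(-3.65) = -84.40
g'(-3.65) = 76.69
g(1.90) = 20.26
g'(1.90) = 30.33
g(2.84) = 63.50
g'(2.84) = 63.66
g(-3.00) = -43.61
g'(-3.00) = 49.76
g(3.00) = 74.23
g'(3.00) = 70.52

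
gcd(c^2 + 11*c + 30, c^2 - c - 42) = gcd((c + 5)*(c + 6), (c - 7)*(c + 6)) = c + 6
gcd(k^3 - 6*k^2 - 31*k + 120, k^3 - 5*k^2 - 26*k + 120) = k + 5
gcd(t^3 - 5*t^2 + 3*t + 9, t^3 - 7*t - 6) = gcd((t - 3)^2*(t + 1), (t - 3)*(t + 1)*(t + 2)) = t^2 - 2*t - 3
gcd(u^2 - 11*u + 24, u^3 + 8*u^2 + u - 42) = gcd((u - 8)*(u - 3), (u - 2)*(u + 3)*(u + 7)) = 1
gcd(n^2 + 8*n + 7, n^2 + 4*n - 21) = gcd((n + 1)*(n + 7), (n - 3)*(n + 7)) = n + 7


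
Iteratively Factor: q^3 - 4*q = (q + 2)*(q^2 - 2*q) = q*(q + 2)*(q - 2)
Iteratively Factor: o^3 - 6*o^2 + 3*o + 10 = (o - 2)*(o^2 - 4*o - 5) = (o - 2)*(o + 1)*(o - 5)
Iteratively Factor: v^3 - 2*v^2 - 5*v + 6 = (v - 1)*(v^2 - v - 6) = (v - 1)*(v + 2)*(v - 3)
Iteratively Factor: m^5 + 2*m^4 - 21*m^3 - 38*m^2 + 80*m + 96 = (m + 1)*(m^4 + m^3 - 22*m^2 - 16*m + 96) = (m + 1)*(m + 4)*(m^3 - 3*m^2 - 10*m + 24) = (m - 2)*(m + 1)*(m + 4)*(m^2 - m - 12) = (m - 4)*(m - 2)*(m + 1)*(m + 4)*(m + 3)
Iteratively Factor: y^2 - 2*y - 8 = (y + 2)*(y - 4)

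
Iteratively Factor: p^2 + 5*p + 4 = (p + 4)*(p + 1)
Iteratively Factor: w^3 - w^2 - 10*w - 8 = (w + 1)*(w^2 - 2*w - 8) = (w + 1)*(w + 2)*(w - 4)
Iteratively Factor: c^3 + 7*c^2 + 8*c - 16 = (c - 1)*(c^2 + 8*c + 16) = (c - 1)*(c + 4)*(c + 4)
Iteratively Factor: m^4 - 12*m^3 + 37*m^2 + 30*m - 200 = (m + 2)*(m^3 - 14*m^2 + 65*m - 100) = (m - 4)*(m + 2)*(m^2 - 10*m + 25) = (m - 5)*(m - 4)*(m + 2)*(m - 5)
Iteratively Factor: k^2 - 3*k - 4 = (k - 4)*(k + 1)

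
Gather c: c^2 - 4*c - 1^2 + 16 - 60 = c^2 - 4*c - 45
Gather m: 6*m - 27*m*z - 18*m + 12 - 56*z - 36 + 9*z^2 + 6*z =m*(-27*z - 12) + 9*z^2 - 50*z - 24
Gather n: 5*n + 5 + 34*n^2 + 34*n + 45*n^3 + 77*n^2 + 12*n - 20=45*n^3 + 111*n^2 + 51*n - 15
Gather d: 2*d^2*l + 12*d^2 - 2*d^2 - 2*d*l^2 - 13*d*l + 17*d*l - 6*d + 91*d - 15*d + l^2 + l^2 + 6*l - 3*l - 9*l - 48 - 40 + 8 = d^2*(2*l + 10) + d*(-2*l^2 + 4*l + 70) + 2*l^2 - 6*l - 80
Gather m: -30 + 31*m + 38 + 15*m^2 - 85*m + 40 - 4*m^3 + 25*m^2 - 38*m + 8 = -4*m^3 + 40*m^2 - 92*m + 56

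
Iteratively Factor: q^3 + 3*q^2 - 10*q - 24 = (q + 4)*(q^2 - q - 6) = (q + 2)*(q + 4)*(q - 3)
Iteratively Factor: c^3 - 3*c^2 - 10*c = (c + 2)*(c^2 - 5*c) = (c - 5)*(c + 2)*(c)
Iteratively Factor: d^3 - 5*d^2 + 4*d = (d - 1)*(d^2 - 4*d) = (d - 4)*(d - 1)*(d)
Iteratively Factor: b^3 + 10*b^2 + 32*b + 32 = (b + 4)*(b^2 + 6*b + 8) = (b + 2)*(b + 4)*(b + 4)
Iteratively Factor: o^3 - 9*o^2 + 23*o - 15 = (o - 3)*(o^2 - 6*o + 5) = (o - 5)*(o - 3)*(o - 1)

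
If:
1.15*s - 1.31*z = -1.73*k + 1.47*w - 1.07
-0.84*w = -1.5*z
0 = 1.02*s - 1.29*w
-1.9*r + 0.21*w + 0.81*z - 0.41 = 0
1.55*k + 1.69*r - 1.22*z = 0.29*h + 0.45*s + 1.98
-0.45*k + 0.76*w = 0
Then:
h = -11.41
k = -0.83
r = -0.39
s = -0.62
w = -0.49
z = -0.28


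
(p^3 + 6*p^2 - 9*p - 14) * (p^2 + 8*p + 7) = p^5 + 14*p^4 + 46*p^3 - 44*p^2 - 175*p - 98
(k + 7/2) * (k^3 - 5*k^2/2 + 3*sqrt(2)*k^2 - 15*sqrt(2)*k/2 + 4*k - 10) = k^4 + k^3 + 3*sqrt(2)*k^3 - 19*k^2/4 + 3*sqrt(2)*k^2 - 105*sqrt(2)*k/4 + 4*k - 35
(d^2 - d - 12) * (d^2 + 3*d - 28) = d^4 + 2*d^3 - 43*d^2 - 8*d + 336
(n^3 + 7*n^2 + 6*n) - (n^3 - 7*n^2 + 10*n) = 14*n^2 - 4*n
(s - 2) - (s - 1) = -1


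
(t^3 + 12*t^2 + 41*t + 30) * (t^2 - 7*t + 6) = t^5 + 5*t^4 - 37*t^3 - 185*t^2 + 36*t + 180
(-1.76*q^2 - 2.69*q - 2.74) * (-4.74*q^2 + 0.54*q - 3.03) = 8.3424*q^4 + 11.8002*q^3 + 16.8678*q^2 + 6.6711*q + 8.3022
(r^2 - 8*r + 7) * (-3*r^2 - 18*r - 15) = -3*r^4 + 6*r^3 + 108*r^2 - 6*r - 105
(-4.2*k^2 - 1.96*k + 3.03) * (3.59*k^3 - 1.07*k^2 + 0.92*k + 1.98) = -15.078*k^5 - 2.5424*k^4 + 9.1109*k^3 - 13.3613*k^2 - 1.0932*k + 5.9994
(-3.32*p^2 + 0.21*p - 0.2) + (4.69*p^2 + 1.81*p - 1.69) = 1.37*p^2 + 2.02*p - 1.89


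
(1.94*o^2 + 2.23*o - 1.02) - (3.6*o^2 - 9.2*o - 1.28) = -1.66*o^2 + 11.43*o + 0.26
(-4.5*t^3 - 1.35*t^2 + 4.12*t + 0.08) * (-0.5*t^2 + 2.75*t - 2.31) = 2.25*t^5 - 11.7*t^4 + 4.6225*t^3 + 14.4085*t^2 - 9.2972*t - 0.1848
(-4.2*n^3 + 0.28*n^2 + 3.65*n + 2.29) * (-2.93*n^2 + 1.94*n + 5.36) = 12.306*n^5 - 8.9684*n^4 - 32.6633*n^3 + 1.8721*n^2 + 24.0066*n + 12.2744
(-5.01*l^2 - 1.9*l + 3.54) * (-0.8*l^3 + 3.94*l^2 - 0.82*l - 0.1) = 4.008*l^5 - 18.2194*l^4 - 6.2098*l^3 + 16.0066*l^2 - 2.7128*l - 0.354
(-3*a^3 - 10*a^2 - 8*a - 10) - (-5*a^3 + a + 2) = 2*a^3 - 10*a^2 - 9*a - 12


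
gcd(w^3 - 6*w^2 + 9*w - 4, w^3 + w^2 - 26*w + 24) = w^2 - 5*w + 4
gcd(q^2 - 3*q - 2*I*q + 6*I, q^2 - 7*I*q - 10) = q - 2*I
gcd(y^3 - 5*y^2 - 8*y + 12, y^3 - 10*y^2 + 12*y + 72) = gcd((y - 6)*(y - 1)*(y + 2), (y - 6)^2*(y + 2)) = y^2 - 4*y - 12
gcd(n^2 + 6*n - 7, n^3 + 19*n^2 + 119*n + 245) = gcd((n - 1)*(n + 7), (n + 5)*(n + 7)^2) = n + 7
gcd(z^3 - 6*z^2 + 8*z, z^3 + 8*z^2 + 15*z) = z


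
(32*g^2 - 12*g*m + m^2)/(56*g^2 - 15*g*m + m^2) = (4*g - m)/(7*g - m)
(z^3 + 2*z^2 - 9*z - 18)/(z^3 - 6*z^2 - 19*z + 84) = (z^2 + 5*z + 6)/(z^2 - 3*z - 28)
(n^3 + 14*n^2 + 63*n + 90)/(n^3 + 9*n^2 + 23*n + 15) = (n + 6)/(n + 1)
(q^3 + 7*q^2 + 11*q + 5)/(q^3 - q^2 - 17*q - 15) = (q^2 + 6*q + 5)/(q^2 - 2*q - 15)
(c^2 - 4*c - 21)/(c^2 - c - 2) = (-c^2 + 4*c + 21)/(-c^2 + c + 2)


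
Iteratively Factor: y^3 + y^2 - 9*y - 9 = (y + 3)*(y^2 - 2*y - 3) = (y - 3)*(y + 3)*(y + 1)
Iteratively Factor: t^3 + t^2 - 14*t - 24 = (t + 3)*(t^2 - 2*t - 8) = (t + 2)*(t + 3)*(t - 4)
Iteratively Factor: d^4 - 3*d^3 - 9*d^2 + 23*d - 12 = (d - 4)*(d^3 + d^2 - 5*d + 3) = (d - 4)*(d - 1)*(d^2 + 2*d - 3) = (d - 4)*(d - 1)^2*(d + 3)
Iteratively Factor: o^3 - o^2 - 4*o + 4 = (o + 2)*(o^2 - 3*o + 2) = (o - 2)*(o + 2)*(o - 1)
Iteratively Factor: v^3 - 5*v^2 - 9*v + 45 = (v - 3)*(v^2 - 2*v - 15) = (v - 5)*(v - 3)*(v + 3)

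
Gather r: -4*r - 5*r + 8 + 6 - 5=9 - 9*r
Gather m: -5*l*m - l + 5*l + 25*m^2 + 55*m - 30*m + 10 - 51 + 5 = 4*l + 25*m^2 + m*(25 - 5*l) - 36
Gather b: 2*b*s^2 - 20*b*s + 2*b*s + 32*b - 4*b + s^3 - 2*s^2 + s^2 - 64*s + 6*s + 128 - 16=b*(2*s^2 - 18*s + 28) + s^3 - s^2 - 58*s + 112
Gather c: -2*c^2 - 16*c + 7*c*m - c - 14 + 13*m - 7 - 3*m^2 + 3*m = -2*c^2 + c*(7*m - 17) - 3*m^2 + 16*m - 21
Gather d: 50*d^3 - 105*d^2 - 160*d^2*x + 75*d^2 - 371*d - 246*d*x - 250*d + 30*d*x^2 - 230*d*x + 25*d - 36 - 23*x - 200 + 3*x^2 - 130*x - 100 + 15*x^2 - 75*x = 50*d^3 + d^2*(-160*x - 30) + d*(30*x^2 - 476*x - 596) + 18*x^2 - 228*x - 336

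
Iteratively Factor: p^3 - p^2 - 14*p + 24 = (p - 3)*(p^2 + 2*p - 8) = (p - 3)*(p + 4)*(p - 2)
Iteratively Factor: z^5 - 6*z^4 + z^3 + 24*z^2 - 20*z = (z - 5)*(z^4 - z^3 - 4*z^2 + 4*z) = (z - 5)*(z + 2)*(z^3 - 3*z^2 + 2*z) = (z - 5)*(z - 2)*(z + 2)*(z^2 - z) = (z - 5)*(z - 2)*(z - 1)*(z + 2)*(z)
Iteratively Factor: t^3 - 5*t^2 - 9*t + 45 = (t + 3)*(t^2 - 8*t + 15) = (t - 3)*(t + 3)*(t - 5)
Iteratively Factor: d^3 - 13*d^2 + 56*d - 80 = (d - 4)*(d^2 - 9*d + 20) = (d - 4)^2*(d - 5)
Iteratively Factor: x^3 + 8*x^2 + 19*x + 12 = (x + 3)*(x^2 + 5*x + 4) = (x + 3)*(x + 4)*(x + 1)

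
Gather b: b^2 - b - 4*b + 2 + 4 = b^2 - 5*b + 6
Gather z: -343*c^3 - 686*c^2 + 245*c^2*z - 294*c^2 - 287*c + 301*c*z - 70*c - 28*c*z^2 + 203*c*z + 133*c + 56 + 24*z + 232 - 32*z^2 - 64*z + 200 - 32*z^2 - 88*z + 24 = -343*c^3 - 980*c^2 - 224*c + z^2*(-28*c - 64) + z*(245*c^2 + 504*c - 128) + 512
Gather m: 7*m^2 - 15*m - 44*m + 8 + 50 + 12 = 7*m^2 - 59*m + 70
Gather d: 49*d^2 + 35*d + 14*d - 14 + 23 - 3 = 49*d^2 + 49*d + 6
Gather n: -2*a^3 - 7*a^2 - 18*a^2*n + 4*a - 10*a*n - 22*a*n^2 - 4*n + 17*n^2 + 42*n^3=-2*a^3 - 7*a^2 + 4*a + 42*n^3 + n^2*(17 - 22*a) + n*(-18*a^2 - 10*a - 4)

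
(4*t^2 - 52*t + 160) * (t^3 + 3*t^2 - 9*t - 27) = 4*t^5 - 40*t^4 - 32*t^3 + 840*t^2 - 36*t - 4320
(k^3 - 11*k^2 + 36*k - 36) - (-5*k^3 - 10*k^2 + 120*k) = 6*k^3 - k^2 - 84*k - 36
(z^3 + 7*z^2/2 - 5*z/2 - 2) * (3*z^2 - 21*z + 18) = 3*z^5 - 21*z^4/2 - 63*z^3 + 219*z^2/2 - 3*z - 36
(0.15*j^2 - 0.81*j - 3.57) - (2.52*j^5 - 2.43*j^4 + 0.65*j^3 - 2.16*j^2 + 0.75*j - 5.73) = -2.52*j^5 + 2.43*j^4 - 0.65*j^3 + 2.31*j^2 - 1.56*j + 2.16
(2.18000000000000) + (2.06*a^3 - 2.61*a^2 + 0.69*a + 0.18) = 2.06*a^3 - 2.61*a^2 + 0.69*a + 2.36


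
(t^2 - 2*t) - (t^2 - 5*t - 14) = 3*t + 14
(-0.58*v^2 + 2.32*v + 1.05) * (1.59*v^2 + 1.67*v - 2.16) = -0.9222*v^4 + 2.7202*v^3 + 6.7967*v^2 - 3.2577*v - 2.268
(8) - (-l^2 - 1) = l^2 + 9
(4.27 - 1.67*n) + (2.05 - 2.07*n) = 6.32 - 3.74*n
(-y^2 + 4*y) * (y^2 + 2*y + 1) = -y^4 + 2*y^3 + 7*y^2 + 4*y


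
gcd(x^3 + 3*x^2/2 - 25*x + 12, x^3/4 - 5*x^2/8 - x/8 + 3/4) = 1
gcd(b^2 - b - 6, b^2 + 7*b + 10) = b + 2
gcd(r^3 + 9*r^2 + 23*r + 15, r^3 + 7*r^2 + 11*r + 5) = r^2 + 6*r + 5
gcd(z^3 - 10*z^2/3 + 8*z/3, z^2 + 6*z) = z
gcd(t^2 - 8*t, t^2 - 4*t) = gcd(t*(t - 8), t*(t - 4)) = t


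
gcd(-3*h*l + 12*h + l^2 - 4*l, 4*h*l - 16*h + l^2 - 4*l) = l - 4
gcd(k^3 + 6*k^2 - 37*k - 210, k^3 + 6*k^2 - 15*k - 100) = k + 5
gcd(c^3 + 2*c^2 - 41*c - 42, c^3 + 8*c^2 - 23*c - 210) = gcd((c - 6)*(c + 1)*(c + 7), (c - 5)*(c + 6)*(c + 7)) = c + 7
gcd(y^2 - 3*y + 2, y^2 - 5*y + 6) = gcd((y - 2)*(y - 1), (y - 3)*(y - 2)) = y - 2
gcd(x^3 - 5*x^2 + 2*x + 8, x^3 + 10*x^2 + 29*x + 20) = x + 1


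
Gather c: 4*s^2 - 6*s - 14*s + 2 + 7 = 4*s^2 - 20*s + 9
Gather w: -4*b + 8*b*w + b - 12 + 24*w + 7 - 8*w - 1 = -3*b + w*(8*b + 16) - 6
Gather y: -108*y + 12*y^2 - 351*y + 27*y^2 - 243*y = 39*y^2 - 702*y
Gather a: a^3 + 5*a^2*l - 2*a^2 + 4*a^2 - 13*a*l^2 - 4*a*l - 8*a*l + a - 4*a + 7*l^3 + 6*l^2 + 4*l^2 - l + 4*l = a^3 + a^2*(5*l + 2) + a*(-13*l^2 - 12*l - 3) + 7*l^3 + 10*l^2 + 3*l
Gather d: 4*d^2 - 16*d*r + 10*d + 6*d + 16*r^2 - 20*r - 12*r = 4*d^2 + d*(16 - 16*r) + 16*r^2 - 32*r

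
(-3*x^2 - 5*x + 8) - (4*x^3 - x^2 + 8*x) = -4*x^3 - 2*x^2 - 13*x + 8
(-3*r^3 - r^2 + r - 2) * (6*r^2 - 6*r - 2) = -18*r^5 + 12*r^4 + 18*r^3 - 16*r^2 + 10*r + 4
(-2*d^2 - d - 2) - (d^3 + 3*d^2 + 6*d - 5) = -d^3 - 5*d^2 - 7*d + 3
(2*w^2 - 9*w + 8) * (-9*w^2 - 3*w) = -18*w^4 + 75*w^3 - 45*w^2 - 24*w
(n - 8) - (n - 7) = -1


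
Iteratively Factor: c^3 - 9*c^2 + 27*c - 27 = (c - 3)*(c^2 - 6*c + 9) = (c - 3)^2*(c - 3)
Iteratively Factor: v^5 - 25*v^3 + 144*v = (v - 3)*(v^4 + 3*v^3 - 16*v^2 - 48*v) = v*(v - 3)*(v^3 + 3*v^2 - 16*v - 48) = v*(v - 3)*(v + 3)*(v^2 - 16) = v*(v - 3)*(v + 3)*(v + 4)*(v - 4)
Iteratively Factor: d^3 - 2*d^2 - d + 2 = (d - 1)*(d^2 - d - 2) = (d - 2)*(d - 1)*(d + 1)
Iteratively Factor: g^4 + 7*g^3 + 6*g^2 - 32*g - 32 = (g - 2)*(g^3 + 9*g^2 + 24*g + 16) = (g - 2)*(g + 1)*(g^2 + 8*g + 16) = (g - 2)*(g + 1)*(g + 4)*(g + 4)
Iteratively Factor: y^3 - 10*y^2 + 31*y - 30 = (y - 3)*(y^2 - 7*y + 10) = (y - 5)*(y - 3)*(y - 2)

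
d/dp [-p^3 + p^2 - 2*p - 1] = -3*p^2 + 2*p - 2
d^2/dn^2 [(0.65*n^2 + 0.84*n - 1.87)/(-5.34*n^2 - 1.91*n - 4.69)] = (2.8421709430404e-14*n^4 - 34.646988*n^3 + 417.618972*n^2 + 240.662052*n - 93.568568)/(152.273304*n^6 + 163.394388*n^5 + 459.657054*n^4 + 293.978987*n^3 + 403.706289*n^2 + 126.037653*n + 103.161709)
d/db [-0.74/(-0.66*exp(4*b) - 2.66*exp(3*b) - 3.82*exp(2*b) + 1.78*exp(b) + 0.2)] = (-1.9536*exp(3*b) - 5.9052*exp(2*b) - 5.6536*exp(b) + 1.3172)*exp(b)/(0.66*exp(4*b) + 2.66*exp(3*b) + 3.82*exp(2*b) - 1.78*exp(b) - 0.2)^2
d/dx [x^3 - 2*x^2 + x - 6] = 3*x^2 - 4*x + 1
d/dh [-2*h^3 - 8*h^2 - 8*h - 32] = -6*h^2 - 16*h - 8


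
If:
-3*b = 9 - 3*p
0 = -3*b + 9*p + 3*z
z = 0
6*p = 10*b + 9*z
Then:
No Solution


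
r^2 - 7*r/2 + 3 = (r - 2)*(r - 3/2)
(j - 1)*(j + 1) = j^2 - 1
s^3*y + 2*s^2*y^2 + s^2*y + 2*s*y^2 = s*(s + 2*y)*(s*y + y)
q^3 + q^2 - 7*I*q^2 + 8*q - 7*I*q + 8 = (q + 1)*(q - 8*I)*(q + I)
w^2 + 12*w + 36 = (w + 6)^2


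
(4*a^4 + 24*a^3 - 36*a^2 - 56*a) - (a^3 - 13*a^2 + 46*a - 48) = 4*a^4 + 23*a^3 - 23*a^2 - 102*a + 48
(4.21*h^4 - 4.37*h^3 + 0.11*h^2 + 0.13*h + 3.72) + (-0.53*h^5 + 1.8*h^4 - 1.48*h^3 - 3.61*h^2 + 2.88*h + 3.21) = -0.53*h^5 + 6.01*h^4 - 5.85*h^3 - 3.5*h^2 + 3.01*h + 6.93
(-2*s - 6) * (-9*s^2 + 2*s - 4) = 18*s^3 + 50*s^2 - 4*s + 24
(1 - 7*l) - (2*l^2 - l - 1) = -2*l^2 - 6*l + 2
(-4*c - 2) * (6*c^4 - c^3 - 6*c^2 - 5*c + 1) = -24*c^5 - 8*c^4 + 26*c^3 + 32*c^2 + 6*c - 2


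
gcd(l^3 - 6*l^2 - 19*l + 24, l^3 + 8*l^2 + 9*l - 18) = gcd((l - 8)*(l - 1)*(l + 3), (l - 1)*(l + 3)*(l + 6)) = l^2 + 2*l - 3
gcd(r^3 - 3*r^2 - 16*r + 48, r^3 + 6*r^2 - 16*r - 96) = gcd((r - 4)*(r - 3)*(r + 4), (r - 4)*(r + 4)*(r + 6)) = r^2 - 16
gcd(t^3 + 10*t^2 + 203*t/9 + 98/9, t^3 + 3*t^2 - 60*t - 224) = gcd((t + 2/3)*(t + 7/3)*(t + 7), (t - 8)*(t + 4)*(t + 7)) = t + 7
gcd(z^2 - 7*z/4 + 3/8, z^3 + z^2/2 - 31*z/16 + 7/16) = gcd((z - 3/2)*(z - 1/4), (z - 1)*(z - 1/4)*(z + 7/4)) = z - 1/4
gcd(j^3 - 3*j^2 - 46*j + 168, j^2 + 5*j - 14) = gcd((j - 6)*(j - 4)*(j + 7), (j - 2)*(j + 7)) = j + 7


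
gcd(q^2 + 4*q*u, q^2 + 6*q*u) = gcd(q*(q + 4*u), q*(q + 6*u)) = q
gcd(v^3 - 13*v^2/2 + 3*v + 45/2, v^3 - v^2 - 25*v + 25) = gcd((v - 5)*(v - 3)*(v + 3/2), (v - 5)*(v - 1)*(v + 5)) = v - 5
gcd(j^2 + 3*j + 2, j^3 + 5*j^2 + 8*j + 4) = j^2 + 3*j + 2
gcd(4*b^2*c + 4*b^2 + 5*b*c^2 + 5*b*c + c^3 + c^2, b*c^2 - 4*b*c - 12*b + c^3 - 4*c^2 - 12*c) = b + c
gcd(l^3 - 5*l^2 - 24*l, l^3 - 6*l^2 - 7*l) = l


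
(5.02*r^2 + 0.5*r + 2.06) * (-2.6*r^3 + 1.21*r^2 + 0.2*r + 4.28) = -13.052*r^5 + 4.7742*r^4 - 3.747*r^3 + 24.0782*r^2 + 2.552*r + 8.8168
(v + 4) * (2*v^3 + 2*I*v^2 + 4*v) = 2*v^4 + 8*v^3 + 2*I*v^3 + 4*v^2 + 8*I*v^2 + 16*v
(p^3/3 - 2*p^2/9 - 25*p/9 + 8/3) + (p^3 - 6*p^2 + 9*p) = 4*p^3/3 - 56*p^2/9 + 56*p/9 + 8/3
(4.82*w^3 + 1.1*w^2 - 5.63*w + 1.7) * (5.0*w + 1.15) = 24.1*w^4 + 11.043*w^3 - 26.885*w^2 + 2.0255*w + 1.955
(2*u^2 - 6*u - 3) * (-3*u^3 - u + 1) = -6*u^5 + 18*u^4 + 7*u^3 + 8*u^2 - 3*u - 3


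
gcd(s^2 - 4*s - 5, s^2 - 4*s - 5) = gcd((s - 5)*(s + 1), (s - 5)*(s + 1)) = s^2 - 4*s - 5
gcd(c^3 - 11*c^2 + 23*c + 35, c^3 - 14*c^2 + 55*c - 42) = c - 7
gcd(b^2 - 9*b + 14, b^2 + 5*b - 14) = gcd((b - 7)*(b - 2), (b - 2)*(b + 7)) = b - 2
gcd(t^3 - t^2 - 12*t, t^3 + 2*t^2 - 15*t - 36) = t^2 - t - 12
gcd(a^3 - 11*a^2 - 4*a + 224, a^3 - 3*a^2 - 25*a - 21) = a - 7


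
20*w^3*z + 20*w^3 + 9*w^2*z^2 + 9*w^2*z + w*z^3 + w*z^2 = (4*w + z)*(5*w + z)*(w*z + w)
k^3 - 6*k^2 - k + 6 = (k - 6)*(k - 1)*(k + 1)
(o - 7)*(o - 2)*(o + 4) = o^3 - 5*o^2 - 22*o + 56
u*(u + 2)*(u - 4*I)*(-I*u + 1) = -I*u^4 - 3*u^3 - 2*I*u^3 - 6*u^2 - 4*I*u^2 - 8*I*u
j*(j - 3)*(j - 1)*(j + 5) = j^4 + j^3 - 17*j^2 + 15*j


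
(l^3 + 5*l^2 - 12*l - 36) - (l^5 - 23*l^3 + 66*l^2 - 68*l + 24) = -l^5 + 24*l^3 - 61*l^2 + 56*l - 60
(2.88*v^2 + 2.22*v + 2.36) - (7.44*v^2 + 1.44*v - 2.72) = -4.56*v^2 + 0.78*v + 5.08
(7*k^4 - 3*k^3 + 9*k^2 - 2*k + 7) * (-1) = -7*k^4 + 3*k^3 - 9*k^2 + 2*k - 7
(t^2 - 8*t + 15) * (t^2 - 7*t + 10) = t^4 - 15*t^3 + 81*t^2 - 185*t + 150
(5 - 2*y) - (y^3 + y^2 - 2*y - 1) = -y^3 - y^2 + 6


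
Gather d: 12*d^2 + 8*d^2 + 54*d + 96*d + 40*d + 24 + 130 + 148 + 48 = 20*d^2 + 190*d + 350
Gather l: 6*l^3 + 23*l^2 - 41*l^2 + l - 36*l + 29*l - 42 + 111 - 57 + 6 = 6*l^3 - 18*l^2 - 6*l + 18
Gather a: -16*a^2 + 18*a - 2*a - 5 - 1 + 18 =-16*a^2 + 16*a + 12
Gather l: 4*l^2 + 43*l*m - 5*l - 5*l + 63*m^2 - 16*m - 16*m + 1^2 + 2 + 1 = 4*l^2 + l*(43*m - 10) + 63*m^2 - 32*m + 4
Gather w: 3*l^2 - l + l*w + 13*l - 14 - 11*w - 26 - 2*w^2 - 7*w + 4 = 3*l^2 + 12*l - 2*w^2 + w*(l - 18) - 36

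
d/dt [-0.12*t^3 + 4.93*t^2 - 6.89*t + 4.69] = -0.36*t^2 + 9.86*t - 6.89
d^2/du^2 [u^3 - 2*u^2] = 6*u - 4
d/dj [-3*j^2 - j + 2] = -6*j - 1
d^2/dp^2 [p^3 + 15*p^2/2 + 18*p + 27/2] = 6*p + 15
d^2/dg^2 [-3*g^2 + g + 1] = -6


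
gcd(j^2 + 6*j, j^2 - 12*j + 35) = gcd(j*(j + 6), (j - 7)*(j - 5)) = 1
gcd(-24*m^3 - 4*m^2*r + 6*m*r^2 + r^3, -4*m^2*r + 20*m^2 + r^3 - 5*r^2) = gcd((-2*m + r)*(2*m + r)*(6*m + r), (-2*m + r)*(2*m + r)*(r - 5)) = -4*m^2 + r^2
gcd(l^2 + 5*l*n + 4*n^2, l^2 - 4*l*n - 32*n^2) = l + 4*n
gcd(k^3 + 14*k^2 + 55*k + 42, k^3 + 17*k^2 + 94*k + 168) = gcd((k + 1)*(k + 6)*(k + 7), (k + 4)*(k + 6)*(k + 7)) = k^2 + 13*k + 42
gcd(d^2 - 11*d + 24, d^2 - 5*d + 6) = d - 3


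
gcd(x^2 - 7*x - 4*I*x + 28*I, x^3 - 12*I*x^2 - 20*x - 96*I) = 1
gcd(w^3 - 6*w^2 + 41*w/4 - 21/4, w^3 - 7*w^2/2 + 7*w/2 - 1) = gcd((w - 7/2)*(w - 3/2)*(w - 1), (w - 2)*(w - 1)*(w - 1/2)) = w - 1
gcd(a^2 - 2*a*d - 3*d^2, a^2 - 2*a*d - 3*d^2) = a^2 - 2*a*d - 3*d^2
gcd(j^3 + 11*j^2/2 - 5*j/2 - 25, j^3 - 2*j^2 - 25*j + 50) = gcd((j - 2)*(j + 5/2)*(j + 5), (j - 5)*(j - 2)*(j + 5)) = j^2 + 3*j - 10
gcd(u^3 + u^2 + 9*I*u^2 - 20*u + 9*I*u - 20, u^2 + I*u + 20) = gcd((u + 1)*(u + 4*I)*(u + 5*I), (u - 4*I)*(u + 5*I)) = u + 5*I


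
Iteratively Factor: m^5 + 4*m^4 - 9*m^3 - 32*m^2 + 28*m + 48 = (m + 4)*(m^4 - 9*m^2 + 4*m + 12) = (m - 2)*(m + 4)*(m^3 + 2*m^2 - 5*m - 6) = (m - 2)*(m + 3)*(m + 4)*(m^2 - m - 2) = (m - 2)*(m + 1)*(m + 3)*(m + 4)*(m - 2)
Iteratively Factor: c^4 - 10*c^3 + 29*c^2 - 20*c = (c - 4)*(c^3 - 6*c^2 + 5*c) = (c - 5)*(c - 4)*(c^2 - c) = c*(c - 5)*(c - 4)*(c - 1)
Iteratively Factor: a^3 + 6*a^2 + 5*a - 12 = (a - 1)*(a^2 + 7*a + 12) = (a - 1)*(a + 3)*(a + 4)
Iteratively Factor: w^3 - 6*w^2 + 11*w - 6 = (w - 2)*(w^2 - 4*w + 3) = (w - 3)*(w - 2)*(w - 1)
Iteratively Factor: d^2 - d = (d - 1)*(d)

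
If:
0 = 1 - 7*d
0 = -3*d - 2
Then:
No Solution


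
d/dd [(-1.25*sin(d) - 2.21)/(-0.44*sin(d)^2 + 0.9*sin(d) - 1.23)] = (-0.55*sin(d)^2 - 1.9448*sin(d) + 3.5265)*cos(d)/(0.1936*sin(d)^4 - 0.792*sin(d)^3 + 1.8924*sin(d)^2 - 2.214*sin(d) + 1.5129)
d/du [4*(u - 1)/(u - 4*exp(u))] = 4*(u + (u - 1)*(4*exp(u) - 1) - 4*exp(u))/(u - 4*exp(u))^2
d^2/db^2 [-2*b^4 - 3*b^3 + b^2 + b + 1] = -24*b^2 - 18*b + 2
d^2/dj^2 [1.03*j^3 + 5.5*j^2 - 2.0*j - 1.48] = 6.18*j + 11.0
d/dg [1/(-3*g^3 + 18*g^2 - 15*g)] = (g^2 - 4*g + 5/3)/(g^2*(g^2 - 6*g + 5)^2)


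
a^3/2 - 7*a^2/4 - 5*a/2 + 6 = (a/2 + 1)*(a - 4)*(a - 3/2)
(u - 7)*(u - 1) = u^2 - 8*u + 7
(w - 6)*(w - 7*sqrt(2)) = w^2 - 7*sqrt(2)*w - 6*w + 42*sqrt(2)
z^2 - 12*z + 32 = (z - 8)*(z - 4)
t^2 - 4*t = t*(t - 4)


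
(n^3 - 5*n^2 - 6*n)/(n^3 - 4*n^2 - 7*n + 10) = n*(n^2 - 5*n - 6)/(n^3 - 4*n^2 - 7*n + 10)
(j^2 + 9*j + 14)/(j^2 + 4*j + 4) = (j + 7)/(j + 2)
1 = 1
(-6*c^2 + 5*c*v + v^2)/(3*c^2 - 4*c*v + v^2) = (6*c + v)/(-3*c + v)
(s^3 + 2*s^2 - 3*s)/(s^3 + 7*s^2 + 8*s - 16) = s*(s + 3)/(s^2 + 8*s + 16)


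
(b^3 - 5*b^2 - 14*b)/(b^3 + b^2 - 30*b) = (b^2 - 5*b - 14)/(b^2 + b - 30)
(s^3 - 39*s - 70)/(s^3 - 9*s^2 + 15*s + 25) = (s^3 - 39*s - 70)/(s^3 - 9*s^2 + 15*s + 25)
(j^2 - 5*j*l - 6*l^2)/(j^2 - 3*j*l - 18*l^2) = (j + l)/(j + 3*l)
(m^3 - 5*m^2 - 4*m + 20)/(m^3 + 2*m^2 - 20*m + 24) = (m^2 - 3*m - 10)/(m^2 + 4*m - 12)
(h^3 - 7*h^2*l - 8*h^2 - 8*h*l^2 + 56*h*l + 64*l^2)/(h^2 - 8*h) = h - 7*l - 8*l^2/h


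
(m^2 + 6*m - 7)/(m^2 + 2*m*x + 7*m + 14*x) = (m - 1)/(m + 2*x)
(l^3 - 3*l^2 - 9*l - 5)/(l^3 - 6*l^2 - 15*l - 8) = (l - 5)/(l - 8)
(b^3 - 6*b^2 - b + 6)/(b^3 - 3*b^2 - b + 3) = (b - 6)/(b - 3)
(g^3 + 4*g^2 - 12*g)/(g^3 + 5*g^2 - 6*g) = (g - 2)/(g - 1)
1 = 1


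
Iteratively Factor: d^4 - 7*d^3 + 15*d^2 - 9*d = (d - 1)*(d^3 - 6*d^2 + 9*d) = (d - 3)*(d - 1)*(d^2 - 3*d) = (d - 3)^2*(d - 1)*(d)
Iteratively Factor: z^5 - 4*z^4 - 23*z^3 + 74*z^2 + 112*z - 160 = (z + 2)*(z^4 - 6*z^3 - 11*z^2 + 96*z - 80) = (z - 5)*(z + 2)*(z^3 - z^2 - 16*z + 16) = (z - 5)*(z - 4)*(z + 2)*(z^2 + 3*z - 4) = (z - 5)*(z - 4)*(z + 2)*(z + 4)*(z - 1)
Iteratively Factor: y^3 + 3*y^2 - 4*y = (y + 4)*(y^2 - y) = (y - 1)*(y + 4)*(y)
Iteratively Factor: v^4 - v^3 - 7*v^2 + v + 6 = (v - 3)*(v^3 + 2*v^2 - v - 2) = (v - 3)*(v + 2)*(v^2 - 1) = (v - 3)*(v - 1)*(v + 2)*(v + 1)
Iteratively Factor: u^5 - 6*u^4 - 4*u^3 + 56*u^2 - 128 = (u - 4)*(u^4 - 2*u^3 - 12*u^2 + 8*u + 32) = (u - 4)^2*(u^3 + 2*u^2 - 4*u - 8) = (u - 4)^2*(u - 2)*(u^2 + 4*u + 4) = (u - 4)^2*(u - 2)*(u + 2)*(u + 2)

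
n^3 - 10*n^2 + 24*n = n*(n - 6)*(n - 4)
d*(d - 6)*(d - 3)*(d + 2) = d^4 - 7*d^3 + 36*d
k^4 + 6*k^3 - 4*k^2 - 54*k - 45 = (k - 3)*(k + 1)*(k + 3)*(k + 5)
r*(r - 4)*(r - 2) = r^3 - 6*r^2 + 8*r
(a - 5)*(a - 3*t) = a^2 - 3*a*t - 5*a + 15*t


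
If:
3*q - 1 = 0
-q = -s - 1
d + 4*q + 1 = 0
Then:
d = -7/3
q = 1/3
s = -2/3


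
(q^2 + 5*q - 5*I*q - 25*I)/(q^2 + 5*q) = (q - 5*I)/q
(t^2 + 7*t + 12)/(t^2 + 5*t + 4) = (t + 3)/(t + 1)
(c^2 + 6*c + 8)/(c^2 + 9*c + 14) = (c + 4)/(c + 7)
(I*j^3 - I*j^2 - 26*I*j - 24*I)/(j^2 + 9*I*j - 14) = I*(j^3 - j^2 - 26*j - 24)/(j^2 + 9*I*j - 14)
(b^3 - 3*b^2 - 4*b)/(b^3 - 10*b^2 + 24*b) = (b + 1)/(b - 6)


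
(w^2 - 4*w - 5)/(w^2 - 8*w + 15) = (w + 1)/(w - 3)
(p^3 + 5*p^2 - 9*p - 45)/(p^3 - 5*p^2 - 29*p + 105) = (p + 3)/(p - 7)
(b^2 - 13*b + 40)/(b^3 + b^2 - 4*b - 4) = (b^2 - 13*b + 40)/(b^3 + b^2 - 4*b - 4)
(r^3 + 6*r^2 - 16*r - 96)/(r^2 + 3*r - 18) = (r^2 - 16)/(r - 3)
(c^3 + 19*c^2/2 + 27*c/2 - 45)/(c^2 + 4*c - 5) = (c^2 + 9*c/2 - 9)/(c - 1)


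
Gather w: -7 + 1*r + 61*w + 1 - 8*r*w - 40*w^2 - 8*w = r - 40*w^2 + w*(53 - 8*r) - 6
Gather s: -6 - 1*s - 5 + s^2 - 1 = s^2 - s - 12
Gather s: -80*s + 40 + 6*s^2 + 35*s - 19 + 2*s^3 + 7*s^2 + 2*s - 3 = 2*s^3 + 13*s^2 - 43*s + 18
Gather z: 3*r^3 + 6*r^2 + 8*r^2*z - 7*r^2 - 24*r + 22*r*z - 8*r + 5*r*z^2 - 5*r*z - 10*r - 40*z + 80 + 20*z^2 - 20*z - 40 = 3*r^3 - r^2 - 42*r + z^2*(5*r + 20) + z*(8*r^2 + 17*r - 60) + 40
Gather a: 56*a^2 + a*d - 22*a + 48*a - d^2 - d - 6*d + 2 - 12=56*a^2 + a*(d + 26) - d^2 - 7*d - 10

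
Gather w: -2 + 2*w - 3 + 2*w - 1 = 4*w - 6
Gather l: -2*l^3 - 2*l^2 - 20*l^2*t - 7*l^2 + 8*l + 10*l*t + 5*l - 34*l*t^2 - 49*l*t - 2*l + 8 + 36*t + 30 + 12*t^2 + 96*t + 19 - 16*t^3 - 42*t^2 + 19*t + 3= -2*l^3 + l^2*(-20*t - 9) + l*(-34*t^2 - 39*t + 11) - 16*t^3 - 30*t^2 + 151*t + 60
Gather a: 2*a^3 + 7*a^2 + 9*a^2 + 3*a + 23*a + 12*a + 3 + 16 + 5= 2*a^3 + 16*a^2 + 38*a + 24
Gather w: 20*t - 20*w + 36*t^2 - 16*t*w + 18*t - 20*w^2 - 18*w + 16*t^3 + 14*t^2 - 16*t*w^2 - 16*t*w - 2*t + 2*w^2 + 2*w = 16*t^3 + 50*t^2 + 36*t + w^2*(-16*t - 18) + w*(-32*t - 36)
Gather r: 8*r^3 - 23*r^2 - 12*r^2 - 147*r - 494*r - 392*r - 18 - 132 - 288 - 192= 8*r^3 - 35*r^2 - 1033*r - 630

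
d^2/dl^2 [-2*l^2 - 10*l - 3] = -4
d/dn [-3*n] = -3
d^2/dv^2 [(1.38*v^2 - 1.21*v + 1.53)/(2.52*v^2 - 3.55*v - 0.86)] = (1.4210854715202e-14*v^4 + 9.322992*v^3 + 76.241088*v^2 - 97.858152*v + 54.624838)/(16.003008*v^6 - 67.63176*v^5 + 78.890868*v^4 + 1.422485*v^3 - 26.923074*v^2 - 7.87674*v - 0.636056)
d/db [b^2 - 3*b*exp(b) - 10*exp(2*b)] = -3*b*exp(b) + 2*b - 20*exp(2*b) - 3*exp(b)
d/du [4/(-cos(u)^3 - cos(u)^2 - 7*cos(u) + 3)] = 4*(3*sin(u)^2 - 2*cos(u) - 10)*sin(u)/(cos(u)^3 + cos(u)^2 + 7*cos(u) - 3)^2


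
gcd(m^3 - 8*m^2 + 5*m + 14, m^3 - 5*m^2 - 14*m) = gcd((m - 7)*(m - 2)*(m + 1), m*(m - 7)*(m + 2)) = m - 7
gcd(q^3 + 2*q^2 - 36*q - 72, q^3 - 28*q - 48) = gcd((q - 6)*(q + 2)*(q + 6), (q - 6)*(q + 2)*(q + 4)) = q^2 - 4*q - 12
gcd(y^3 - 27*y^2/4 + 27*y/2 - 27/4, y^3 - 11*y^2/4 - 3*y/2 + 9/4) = y^2 - 15*y/4 + 9/4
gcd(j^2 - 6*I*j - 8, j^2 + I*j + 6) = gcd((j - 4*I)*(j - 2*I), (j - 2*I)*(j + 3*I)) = j - 2*I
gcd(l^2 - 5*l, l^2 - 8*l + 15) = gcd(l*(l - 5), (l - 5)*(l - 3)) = l - 5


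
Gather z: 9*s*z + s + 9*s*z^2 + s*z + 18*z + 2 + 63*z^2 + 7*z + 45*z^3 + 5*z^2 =s + 45*z^3 + z^2*(9*s + 68) + z*(10*s + 25) + 2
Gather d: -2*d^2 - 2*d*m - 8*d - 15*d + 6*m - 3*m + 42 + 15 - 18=-2*d^2 + d*(-2*m - 23) + 3*m + 39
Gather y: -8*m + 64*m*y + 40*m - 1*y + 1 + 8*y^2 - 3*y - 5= 32*m + 8*y^2 + y*(64*m - 4) - 4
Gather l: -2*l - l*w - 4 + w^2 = l*(-w - 2) + w^2 - 4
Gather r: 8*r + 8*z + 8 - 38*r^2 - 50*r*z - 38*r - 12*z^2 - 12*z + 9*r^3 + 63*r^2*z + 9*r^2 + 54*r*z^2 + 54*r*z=9*r^3 + r^2*(63*z - 29) + r*(54*z^2 + 4*z - 30) - 12*z^2 - 4*z + 8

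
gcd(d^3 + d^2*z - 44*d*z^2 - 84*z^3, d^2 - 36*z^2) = d + 6*z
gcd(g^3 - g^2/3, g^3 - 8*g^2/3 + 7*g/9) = g^2 - g/3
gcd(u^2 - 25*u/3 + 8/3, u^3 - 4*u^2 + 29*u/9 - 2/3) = u - 1/3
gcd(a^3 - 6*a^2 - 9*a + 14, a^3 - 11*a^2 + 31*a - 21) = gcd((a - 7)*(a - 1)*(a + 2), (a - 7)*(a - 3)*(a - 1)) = a^2 - 8*a + 7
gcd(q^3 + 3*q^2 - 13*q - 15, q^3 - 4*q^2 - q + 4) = q + 1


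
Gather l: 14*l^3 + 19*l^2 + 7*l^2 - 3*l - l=14*l^3 + 26*l^2 - 4*l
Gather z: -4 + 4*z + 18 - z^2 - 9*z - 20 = -z^2 - 5*z - 6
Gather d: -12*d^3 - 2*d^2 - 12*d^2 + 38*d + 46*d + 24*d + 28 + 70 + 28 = -12*d^3 - 14*d^2 + 108*d + 126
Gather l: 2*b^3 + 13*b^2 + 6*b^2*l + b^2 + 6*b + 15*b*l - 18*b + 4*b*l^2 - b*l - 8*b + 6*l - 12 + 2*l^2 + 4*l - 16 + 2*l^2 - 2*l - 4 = 2*b^3 + 14*b^2 - 20*b + l^2*(4*b + 4) + l*(6*b^2 + 14*b + 8) - 32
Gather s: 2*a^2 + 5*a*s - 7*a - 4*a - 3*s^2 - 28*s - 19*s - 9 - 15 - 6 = 2*a^2 - 11*a - 3*s^2 + s*(5*a - 47) - 30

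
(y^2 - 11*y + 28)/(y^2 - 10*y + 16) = (y^2 - 11*y + 28)/(y^2 - 10*y + 16)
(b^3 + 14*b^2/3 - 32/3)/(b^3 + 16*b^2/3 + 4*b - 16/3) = (3*b - 4)/(3*b - 2)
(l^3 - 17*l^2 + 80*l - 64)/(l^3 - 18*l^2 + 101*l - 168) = (l^2 - 9*l + 8)/(l^2 - 10*l + 21)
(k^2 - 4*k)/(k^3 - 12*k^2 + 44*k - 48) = k/(k^2 - 8*k + 12)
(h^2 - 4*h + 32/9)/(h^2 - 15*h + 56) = (h^2 - 4*h + 32/9)/(h^2 - 15*h + 56)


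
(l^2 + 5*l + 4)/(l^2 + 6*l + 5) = (l + 4)/(l + 5)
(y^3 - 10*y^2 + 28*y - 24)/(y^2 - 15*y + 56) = (y^3 - 10*y^2 + 28*y - 24)/(y^2 - 15*y + 56)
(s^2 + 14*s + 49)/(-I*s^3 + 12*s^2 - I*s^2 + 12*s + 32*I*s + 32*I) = I*(s^2 + 14*s + 49)/(s^3 + s^2*(1 + 12*I) + 4*s*(-8 + 3*I) - 32)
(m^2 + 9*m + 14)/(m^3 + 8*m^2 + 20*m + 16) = (m + 7)/(m^2 + 6*m + 8)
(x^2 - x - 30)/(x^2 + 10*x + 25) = (x - 6)/(x + 5)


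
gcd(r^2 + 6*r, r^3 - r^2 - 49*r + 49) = 1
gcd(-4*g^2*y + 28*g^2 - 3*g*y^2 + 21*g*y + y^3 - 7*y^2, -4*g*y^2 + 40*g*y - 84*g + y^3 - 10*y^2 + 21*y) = -4*g*y + 28*g + y^2 - 7*y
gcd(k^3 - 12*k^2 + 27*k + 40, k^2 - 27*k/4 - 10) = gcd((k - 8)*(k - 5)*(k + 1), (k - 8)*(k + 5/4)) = k - 8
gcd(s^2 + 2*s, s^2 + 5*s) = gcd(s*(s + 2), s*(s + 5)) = s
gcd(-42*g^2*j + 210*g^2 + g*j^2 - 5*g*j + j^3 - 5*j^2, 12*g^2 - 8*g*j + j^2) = 6*g - j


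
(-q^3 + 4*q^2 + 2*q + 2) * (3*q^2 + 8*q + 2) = -3*q^5 + 4*q^4 + 36*q^3 + 30*q^2 + 20*q + 4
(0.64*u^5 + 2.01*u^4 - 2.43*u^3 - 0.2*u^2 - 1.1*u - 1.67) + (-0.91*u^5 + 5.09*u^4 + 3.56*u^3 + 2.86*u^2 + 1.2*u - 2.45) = -0.27*u^5 + 7.1*u^4 + 1.13*u^3 + 2.66*u^2 + 0.0999999999999999*u - 4.12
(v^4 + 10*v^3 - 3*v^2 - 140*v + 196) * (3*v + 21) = 3*v^5 + 51*v^4 + 201*v^3 - 483*v^2 - 2352*v + 4116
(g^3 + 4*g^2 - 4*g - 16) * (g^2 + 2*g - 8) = g^5 + 6*g^4 - 4*g^3 - 56*g^2 + 128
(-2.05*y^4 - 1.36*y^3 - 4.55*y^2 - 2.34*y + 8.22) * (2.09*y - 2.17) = -4.2845*y^5 + 1.6061*y^4 - 6.5583*y^3 + 4.9829*y^2 + 22.2576*y - 17.8374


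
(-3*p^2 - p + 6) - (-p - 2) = 8 - 3*p^2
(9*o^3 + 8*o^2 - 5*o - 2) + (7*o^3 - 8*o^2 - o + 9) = 16*o^3 - 6*o + 7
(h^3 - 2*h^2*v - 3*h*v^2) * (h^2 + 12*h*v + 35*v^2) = h^5 + 10*h^4*v + 8*h^3*v^2 - 106*h^2*v^3 - 105*h*v^4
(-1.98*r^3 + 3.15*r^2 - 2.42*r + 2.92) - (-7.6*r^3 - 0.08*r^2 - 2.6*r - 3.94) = 5.62*r^3 + 3.23*r^2 + 0.18*r + 6.86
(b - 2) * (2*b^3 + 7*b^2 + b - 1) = 2*b^4 + 3*b^3 - 13*b^2 - 3*b + 2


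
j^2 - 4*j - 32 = (j - 8)*(j + 4)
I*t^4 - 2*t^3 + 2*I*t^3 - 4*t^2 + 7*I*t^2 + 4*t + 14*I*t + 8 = (t + 2)*(t - I)*(t + 4*I)*(I*t + 1)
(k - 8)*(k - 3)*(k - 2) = k^3 - 13*k^2 + 46*k - 48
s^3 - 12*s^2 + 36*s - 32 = (s - 8)*(s - 2)^2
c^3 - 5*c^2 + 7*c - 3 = (c - 3)*(c - 1)^2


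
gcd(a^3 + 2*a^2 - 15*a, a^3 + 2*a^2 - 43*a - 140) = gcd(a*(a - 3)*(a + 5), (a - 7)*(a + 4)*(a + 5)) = a + 5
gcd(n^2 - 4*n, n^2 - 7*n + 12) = n - 4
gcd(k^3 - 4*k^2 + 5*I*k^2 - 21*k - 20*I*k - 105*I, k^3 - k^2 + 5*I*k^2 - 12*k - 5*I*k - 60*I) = k^2 + k*(3 + 5*I) + 15*I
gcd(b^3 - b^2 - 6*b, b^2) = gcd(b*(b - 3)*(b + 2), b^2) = b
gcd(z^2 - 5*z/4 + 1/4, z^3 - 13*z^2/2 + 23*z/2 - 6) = z - 1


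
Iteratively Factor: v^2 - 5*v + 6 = (v - 2)*(v - 3)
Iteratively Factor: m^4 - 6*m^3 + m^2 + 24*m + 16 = (m + 1)*(m^3 - 7*m^2 + 8*m + 16) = (m - 4)*(m + 1)*(m^2 - 3*m - 4) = (m - 4)*(m + 1)^2*(m - 4)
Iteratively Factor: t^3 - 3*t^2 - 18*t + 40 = (t - 5)*(t^2 + 2*t - 8) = (t - 5)*(t - 2)*(t + 4)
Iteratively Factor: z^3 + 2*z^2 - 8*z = (z - 2)*(z^2 + 4*z) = (z - 2)*(z + 4)*(z)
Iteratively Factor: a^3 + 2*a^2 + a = (a + 1)*(a^2 + a) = (a + 1)^2*(a)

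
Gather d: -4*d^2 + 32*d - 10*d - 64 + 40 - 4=-4*d^2 + 22*d - 28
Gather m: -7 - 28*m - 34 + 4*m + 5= -24*m - 36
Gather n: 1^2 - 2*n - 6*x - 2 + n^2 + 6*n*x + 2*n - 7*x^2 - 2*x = n^2 + 6*n*x - 7*x^2 - 8*x - 1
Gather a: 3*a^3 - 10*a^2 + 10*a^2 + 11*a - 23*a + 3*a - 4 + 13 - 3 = 3*a^3 - 9*a + 6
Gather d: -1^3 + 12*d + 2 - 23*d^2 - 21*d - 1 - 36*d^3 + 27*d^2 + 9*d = -36*d^3 + 4*d^2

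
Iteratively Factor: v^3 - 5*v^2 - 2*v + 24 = (v + 2)*(v^2 - 7*v + 12) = (v - 4)*(v + 2)*(v - 3)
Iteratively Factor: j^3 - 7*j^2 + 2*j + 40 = (j - 5)*(j^2 - 2*j - 8) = (j - 5)*(j - 4)*(j + 2)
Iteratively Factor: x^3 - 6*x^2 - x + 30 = (x - 3)*(x^2 - 3*x - 10) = (x - 5)*(x - 3)*(x + 2)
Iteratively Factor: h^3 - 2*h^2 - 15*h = (h + 3)*(h^2 - 5*h) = (h - 5)*(h + 3)*(h)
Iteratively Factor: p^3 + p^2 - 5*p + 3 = (p - 1)*(p^2 + 2*p - 3) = (p - 1)*(p + 3)*(p - 1)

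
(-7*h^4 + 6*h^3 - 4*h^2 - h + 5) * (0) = 0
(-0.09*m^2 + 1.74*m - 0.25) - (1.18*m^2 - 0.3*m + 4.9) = -1.27*m^2 + 2.04*m - 5.15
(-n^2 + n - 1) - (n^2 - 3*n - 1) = -2*n^2 + 4*n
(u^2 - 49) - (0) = u^2 - 49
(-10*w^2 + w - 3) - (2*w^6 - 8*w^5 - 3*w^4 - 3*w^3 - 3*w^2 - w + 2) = -2*w^6 + 8*w^5 + 3*w^4 + 3*w^3 - 7*w^2 + 2*w - 5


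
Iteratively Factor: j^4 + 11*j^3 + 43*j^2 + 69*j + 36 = (j + 4)*(j^3 + 7*j^2 + 15*j + 9) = (j + 3)*(j + 4)*(j^2 + 4*j + 3) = (j + 3)^2*(j + 4)*(j + 1)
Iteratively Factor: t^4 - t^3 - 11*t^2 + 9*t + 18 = (t - 2)*(t^3 + t^2 - 9*t - 9) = (t - 2)*(t + 1)*(t^2 - 9) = (t - 2)*(t + 1)*(t + 3)*(t - 3)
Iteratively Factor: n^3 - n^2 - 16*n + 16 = (n + 4)*(n^2 - 5*n + 4) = (n - 1)*(n + 4)*(n - 4)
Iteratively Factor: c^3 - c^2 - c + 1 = (c - 1)*(c^2 - 1) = (c - 1)*(c + 1)*(c - 1)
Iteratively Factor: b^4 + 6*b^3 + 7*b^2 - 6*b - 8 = (b - 1)*(b^3 + 7*b^2 + 14*b + 8) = (b - 1)*(b + 4)*(b^2 + 3*b + 2) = (b - 1)*(b + 1)*(b + 4)*(b + 2)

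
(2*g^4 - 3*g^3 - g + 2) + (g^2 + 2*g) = 2*g^4 - 3*g^3 + g^2 + g + 2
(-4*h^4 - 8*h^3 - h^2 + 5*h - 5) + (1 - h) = -4*h^4 - 8*h^3 - h^2 + 4*h - 4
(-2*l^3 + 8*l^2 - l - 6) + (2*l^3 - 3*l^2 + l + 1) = 5*l^2 - 5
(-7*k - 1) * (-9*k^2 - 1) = 63*k^3 + 9*k^2 + 7*k + 1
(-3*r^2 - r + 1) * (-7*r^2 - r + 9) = 21*r^4 + 10*r^3 - 33*r^2 - 10*r + 9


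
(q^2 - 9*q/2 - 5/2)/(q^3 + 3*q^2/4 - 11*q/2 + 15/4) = 2*(2*q^2 - 9*q - 5)/(4*q^3 + 3*q^2 - 22*q + 15)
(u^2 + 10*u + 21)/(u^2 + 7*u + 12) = (u + 7)/(u + 4)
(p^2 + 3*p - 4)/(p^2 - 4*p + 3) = (p + 4)/(p - 3)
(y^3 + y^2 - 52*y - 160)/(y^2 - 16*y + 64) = (y^2 + 9*y + 20)/(y - 8)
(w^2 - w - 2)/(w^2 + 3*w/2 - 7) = 2*(w + 1)/(2*w + 7)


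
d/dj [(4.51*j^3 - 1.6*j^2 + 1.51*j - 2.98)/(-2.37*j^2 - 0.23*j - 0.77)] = (-10.6887*j^4 - 2.0746*j^3 - 6.4714*j^2 - 11.6612*j - 1.8481)/(5.6169*j^4 + 1.0902*j^3 + 3.7027*j^2 + 0.3542*j + 0.5929)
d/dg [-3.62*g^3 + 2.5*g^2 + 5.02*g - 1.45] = -10.86*g^2 + 5.0*g + 5.02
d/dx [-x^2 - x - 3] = -2*x - 1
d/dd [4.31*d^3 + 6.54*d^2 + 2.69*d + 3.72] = 12.93*d^2 + 13.08*d + 2.69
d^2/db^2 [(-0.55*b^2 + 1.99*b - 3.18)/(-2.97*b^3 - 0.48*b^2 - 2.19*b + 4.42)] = (9.70299*b^6 - 105.321546*b^5 + 298.11969*b^4 + 197.42931*b^3 - 177.982956*b^2 + 245.195784*b + 26.961008)/(26.198073*b^9 + 12.702096*b^8 + 60.006177*b^7 - 98.122158*b^6 + 6.440067*b^5 - 168.642756*b^4 + 156.694959*b^3 - 35.46387*b^2 + 128.354148*b - 86.350888)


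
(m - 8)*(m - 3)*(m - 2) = m^3 - 13*m^2 + 46*m - 48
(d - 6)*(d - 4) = d^2 - 10*d + 24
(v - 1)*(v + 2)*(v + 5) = v^3 + 6*v^2 + 3*v - 10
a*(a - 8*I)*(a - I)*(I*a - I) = I*a^4 + 9*a^3 - I*a^3 - 9*a^2 - 8*I*a^2 + 8*I*a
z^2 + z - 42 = (z - 6)*(z + 7)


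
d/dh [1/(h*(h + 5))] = (-2*h - 5)/(h^2*(h^2 + 10*h + 25))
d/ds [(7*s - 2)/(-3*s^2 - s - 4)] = (-21*s^2 - 7*s + (6*s + 1)*(7*s - 2) - 28)/(3*s^2 + s + 4)^2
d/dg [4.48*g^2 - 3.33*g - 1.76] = 8.96*g - 3.33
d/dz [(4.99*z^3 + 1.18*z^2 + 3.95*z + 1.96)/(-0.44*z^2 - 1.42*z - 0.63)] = (-2.1956*z^4 - 14.1716*z^3 - 9.3687*z^2 + 0.238*z + 0.2947)/(0.1936*z^4 + 1.2496*z^3 + 2.5708*z^2 + 1.7892*z + 0.3969)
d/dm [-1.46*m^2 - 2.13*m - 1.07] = -2.92*m - 2.13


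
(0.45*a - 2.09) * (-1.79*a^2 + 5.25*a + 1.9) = -0.8055*a^3 + 6.1036*a^2 - 10.1175*a - 3.971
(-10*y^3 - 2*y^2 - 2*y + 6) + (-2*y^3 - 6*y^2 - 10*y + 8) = -12*y^3 - 8*y^2 - 12*y + 14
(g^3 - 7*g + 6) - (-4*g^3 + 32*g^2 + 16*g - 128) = 5*g^3 - 32*g^2 - 23*g + 134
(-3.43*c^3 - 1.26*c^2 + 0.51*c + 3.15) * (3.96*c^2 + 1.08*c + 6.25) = -13.5828*c^5 - 8.694*c^4 - 20.7787*c^3 + 5.1498*c^2 + 6.5895*c + 19.6875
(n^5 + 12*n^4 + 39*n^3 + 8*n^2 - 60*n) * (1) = n^5 + 12*n^4 + 39*n^3 + 8*n^2 - 60*n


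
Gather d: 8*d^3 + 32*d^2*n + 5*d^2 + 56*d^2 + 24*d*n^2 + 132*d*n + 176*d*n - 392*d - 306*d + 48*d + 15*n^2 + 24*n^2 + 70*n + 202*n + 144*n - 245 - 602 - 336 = 8*d^3 + d^2*(32*n + 61) + d*(24*n^2 + 308*n - 650) + 39*n^2 + 416*n - 1183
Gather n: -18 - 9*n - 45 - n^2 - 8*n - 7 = -n^2 - 17*n - 70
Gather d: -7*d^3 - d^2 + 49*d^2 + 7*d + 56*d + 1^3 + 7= -7*d^3 + 48*d^2 + 63*d + 8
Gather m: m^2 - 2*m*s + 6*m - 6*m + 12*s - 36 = m^2 - 2*m*s + 12*s - 36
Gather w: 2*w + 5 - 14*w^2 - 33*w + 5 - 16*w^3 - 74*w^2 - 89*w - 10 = -16*w^3 - 88*w^2 - 120*w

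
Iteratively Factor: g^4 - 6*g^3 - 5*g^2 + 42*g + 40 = (g + 2)*(g^3 - 8*g^2 + 11*g + 20) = (g - 5)*(g + 2)*(g^2 - 3*g - 4) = (g - 5)*(g + 1)*(g + 2)*(g - 4)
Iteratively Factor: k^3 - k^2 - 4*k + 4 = (k - 1)*(k^2 - 4) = (k - 2)*(k - 1)*(k + 2)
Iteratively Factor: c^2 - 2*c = (c - 2)*(c)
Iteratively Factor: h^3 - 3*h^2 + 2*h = (h - 2)*(h^2 - h) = (h - 2)*(h - 1)*(h)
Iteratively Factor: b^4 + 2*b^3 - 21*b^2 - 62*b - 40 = (b + 4)*(b^3 - 2*b^2 - 13*b - 10) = (b - 5)*(b + 4)*(b^2 + 3*b + 2) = (b - 5)*(b + 2)*(b + 4)*(b + 1)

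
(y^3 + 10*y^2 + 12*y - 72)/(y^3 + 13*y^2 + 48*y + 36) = (y - 2)/(y + 1)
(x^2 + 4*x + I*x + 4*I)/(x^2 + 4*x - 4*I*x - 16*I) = (x + I)/(x - 4*I)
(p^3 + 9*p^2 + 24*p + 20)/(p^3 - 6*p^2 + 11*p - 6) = (p^3 + 9*p^2 + 24*p + 20)/(p^3 - 6*p^2 + 11*p - 6)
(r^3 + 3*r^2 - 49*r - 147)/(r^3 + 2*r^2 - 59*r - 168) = (r - 7)/(r - 8)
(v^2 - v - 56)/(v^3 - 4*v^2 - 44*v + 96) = (v + 7)/(v^2 + 4*v - 12)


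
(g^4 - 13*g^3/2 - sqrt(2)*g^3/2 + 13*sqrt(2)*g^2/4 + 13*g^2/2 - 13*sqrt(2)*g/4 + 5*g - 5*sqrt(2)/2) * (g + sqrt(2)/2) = g^5 - 13*g^4/2 + 6*g^3 + 33*g^2/4 - 13*g/4 - 5/2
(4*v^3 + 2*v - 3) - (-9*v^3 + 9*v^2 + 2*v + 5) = 13*v^3 - 9*v^2 - 8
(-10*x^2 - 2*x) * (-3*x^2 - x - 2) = 30*x^4 + 16*x^3 + 22*x^2 + 4*x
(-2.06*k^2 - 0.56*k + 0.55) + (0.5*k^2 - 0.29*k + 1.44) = -1.56*k^2 - 0.85*k + 1.99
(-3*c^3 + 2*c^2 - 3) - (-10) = -3*c^3 + 2*c^2 + 7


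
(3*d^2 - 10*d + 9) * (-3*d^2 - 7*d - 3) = -9*d^4 + 9*d^3 + 34*d^2 - 33*d - 27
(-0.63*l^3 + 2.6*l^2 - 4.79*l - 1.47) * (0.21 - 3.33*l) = 2.0979*l^4 - 8.7903*l^3 + 16.4967*l^2 + 3.8892*l - 0.3087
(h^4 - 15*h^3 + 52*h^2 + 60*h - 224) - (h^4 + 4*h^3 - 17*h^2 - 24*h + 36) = -19*h^3 + 69*h^2 + 84*h - 260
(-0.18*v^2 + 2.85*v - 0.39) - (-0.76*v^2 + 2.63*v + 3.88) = 0.58*v^2 + 0.22*v - 4.27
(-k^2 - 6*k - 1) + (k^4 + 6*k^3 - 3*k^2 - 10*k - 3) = k^4 + 6*k^3 - 4*k^2 - 16*k - 4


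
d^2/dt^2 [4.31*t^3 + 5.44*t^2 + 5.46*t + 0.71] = 25.86*t + 10.88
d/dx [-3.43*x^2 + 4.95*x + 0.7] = 4.95 - 6.86*x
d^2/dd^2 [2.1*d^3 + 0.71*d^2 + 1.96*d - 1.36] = 12.6*d + 1.42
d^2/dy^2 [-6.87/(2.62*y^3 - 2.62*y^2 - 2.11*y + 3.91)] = ((107.9964*y - 35.9988)*(2.62*y^3 - 2.62*y^2 - 2.11*y + 3.91) - 6.87*(-15.72*y^2 + 10.48*y + 4.22)*(-7.86*y^2 + 5.24*y + 2.11))/(2.62*y^3 - 2.62*y^2 - 2.11*y + 3.91)^3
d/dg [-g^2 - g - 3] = -2*g - 1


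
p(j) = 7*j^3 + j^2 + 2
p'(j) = 21*j^2 + 2*j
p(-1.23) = -9.51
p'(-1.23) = 29.31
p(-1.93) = -44.60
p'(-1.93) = 74.36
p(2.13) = 74.18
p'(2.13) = 99.53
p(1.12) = 13.09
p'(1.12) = 28.58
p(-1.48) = -18.50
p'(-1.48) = 43.04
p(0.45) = 2.84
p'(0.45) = 5.15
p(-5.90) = -1400.84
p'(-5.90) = 719.21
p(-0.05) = 2.00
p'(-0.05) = -0.05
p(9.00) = 5186.00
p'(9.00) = 1719.00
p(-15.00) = -23398.00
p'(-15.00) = 4695.00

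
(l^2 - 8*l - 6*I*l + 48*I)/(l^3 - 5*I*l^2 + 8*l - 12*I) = (l - 8)/(l^2 + I*l + 2)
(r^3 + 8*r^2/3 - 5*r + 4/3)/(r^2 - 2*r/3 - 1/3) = (3*r^2 + 11*r - 4)/(3*r + 1)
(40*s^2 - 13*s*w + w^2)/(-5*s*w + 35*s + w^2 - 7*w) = (-8*s + w)/(w - 7)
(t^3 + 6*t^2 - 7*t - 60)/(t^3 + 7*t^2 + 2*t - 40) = (t - 3)/(t - 2)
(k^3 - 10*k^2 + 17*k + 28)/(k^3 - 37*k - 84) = (k^2 - 3*k - 4)/(k^2 + 7*k + 12)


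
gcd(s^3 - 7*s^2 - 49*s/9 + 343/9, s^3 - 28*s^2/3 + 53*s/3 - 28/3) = s - 7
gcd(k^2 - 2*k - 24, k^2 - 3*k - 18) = k - 6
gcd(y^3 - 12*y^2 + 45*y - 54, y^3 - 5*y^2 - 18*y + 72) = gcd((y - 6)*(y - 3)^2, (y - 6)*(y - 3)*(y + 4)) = y^2 - 9*y + 18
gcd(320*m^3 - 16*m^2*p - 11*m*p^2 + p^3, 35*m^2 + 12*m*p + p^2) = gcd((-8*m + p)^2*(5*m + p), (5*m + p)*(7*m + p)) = 5*m + p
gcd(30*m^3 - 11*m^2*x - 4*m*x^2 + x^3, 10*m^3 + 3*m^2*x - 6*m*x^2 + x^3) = 10*m^2 - 7*m*x + x^2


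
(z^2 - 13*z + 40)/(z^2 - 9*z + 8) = (z - 5)/(z - 1)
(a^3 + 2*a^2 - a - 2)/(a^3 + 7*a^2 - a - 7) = (a + 2)/(a + 7)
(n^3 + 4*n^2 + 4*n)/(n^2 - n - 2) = n*(n^2 + 4*n + 4)/(n^2 - n - 2)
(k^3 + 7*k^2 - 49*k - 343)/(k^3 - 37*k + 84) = (k^2 - 49)/(k^2 - 7*k + 12)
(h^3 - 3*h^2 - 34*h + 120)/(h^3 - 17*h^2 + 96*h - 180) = (h^2 + 2*h - 24)/(h^2 - 12*h + 36)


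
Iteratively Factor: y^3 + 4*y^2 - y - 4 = (y + 1)*(y^2 + 3*y - 4) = (y - 1)*(y + 1)*(y + 4)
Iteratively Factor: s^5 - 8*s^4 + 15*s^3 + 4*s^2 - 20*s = (s + 1)*(s^4 - 9*s^3 + 24*s^2 - 20*s) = s*(s + 1)*(s^3 - 9*s^2 + 24*s - 20) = s*(s - 5)*(s + 1)*(s^2 - 4*s + 4) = s*(s - 5)*(s - 2)*(s + 1)*(s - 2)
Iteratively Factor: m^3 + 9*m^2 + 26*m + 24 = (m + 3)*(m^2 + 6*m + 8) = (m + 3)*(m + 4)*(m + 2)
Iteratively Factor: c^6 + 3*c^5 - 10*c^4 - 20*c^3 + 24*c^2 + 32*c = (c)*(c^5 + 3*c^4 - 10*c^3 - 20*c^2 + 24*c + 32) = c*(c + 1)*(c^4 + 2*c^3 - 12*c^2 - 8*c + 32) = c*(c + 1)*(c + 2)*(c^3 - 12*c + 16) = c*(c + 1)*(c + 2)*(c + 4)*(c^2 - 4*c + 4) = c*(c - 2)*(c + 1)*(c + 2)*(c + 4)*(c - 2)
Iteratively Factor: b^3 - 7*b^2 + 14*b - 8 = (b - 1)*(b^2 - 6*b + 8) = (b - 4)*(b - 1)*(b - 2)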